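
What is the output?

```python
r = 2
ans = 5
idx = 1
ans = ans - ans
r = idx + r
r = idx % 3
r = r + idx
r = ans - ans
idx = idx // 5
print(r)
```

0

ans = 5-5 = 0
r = 1+2 = 3
r = 1%3 = 1
r = 1+1 = 2
r = 0-0 = 0
idx = 1//5 = 0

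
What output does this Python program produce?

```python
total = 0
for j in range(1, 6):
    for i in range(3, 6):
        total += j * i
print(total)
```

j=1,i=3: total = 0+3 = 3
j=1,i=4: total = 3+4 = 7
j=1,i=5: total = 7+5 = 12
j=2,i=3: total = 12+6 = 18
j=2,i=4: total = 18+8 = 26
j=2,i=5: total = 26+10 = 36
j=3,i=3: total = 36+9 = 45
j=3,i=4: total = 45+12 = 57
j=3,i=5: total = 57+15 = 72
j=4,i=3: total = 72+12 = 84
j=4,i=4: total = 84+16 = 100
j=4,i=5: total = 100+20 = 120
j=5,i=3: total = 120+15 = 135
j=5,i=4: total = 135+20 = 155
j=5,i=5: total = 155+25 = 180

180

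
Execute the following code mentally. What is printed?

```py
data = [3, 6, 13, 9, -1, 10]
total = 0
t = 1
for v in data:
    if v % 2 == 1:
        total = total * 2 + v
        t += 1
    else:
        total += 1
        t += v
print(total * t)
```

v=3: odd, total = 0*2+3 = 3; t=2
v=6: not odd, total = 3+1 = 4; t=8
v=13: odd, total = 4*2+13 = 21; t=9
v=9: odd, total = 21*2+9 = 51; t=10
v=-1: odd, total = 51*2+(-1) = 101; t=11
v=10: not odd, total = 101+1 = 102; t=21
total*t = 102*21 = 2142

2142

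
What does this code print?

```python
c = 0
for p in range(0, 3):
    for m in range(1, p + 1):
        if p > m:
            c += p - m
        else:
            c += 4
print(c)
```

p=1,m=1: not 1>1, c = 0+4 = 4
p=2,m=1: 2>1, c = 4+1 = 5
p=2,m=2: not 2>2, c = 5+4 = 9

9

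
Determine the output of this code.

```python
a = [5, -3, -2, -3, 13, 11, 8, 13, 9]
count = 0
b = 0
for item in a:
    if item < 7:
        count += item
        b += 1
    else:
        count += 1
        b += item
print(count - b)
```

item=5: <7, count = 0+5 = 5; b=1
item=-3: <7, count = 5+(-3) = 2; b=2
item=-2: <7, count = 2+(-2) = 0; b=3
item=-3: <7, count = 0+(-3) = -3; b=4
item=13: not <7, count = (-3)+1 = -2; b=17
item=11: not <7, count = (-2)+1 = -1; b=28
item=8: not <7, count = (-1)+1 = 0; b=36
item=13: not <7, count = 0+1 = 1; b=49
item=9: not <7, count = 1+1 = 2; b=58
count-b = 2-58 = -56

-56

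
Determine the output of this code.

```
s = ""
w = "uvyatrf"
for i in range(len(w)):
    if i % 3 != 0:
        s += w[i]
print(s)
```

i=0: skip
i=1: add 'v' → 'v'
i=2: add 'y' → 'vy'
i=3: skip
i=4: add 't' → 'vyt'
i=5: add 'r' → 'vytr'
i=6: skip

vytr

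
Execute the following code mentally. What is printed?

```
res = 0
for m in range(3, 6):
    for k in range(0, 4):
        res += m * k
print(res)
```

m=3,k=0: res = 0+0 = 0
m=3,k=1: res = 0+3 = 3
m=3,k=2: res = 3+6 = 9
m=3,k=3: res = 9+9 = 18
m=4,k=0: res = 18+0 = 18
m=4,k=1: res = 18+4 = 22
m=4,k=2: res = 22+8 = 30
m=4,k=3: res = 30+12 = 42
m=5,k=0: res = 42+0 = 42
m=5,k=1: res = 42+5 = 47
m=5,k=2: res = 47+10 = 57
m=5,k=3: res = 57+15 = 72

72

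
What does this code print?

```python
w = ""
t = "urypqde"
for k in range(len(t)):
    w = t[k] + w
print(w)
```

edqpyru

k=0: prepend 'u' → 'u'
k=1: prepend 'r' → 'ru'
k=2: prepend 'y' → 'yru'
k=3: prepend 'p' → 'pyru'
k=4: prepend 'q' → 'qpyru'
k=5: prepend 'd' → 'dqpyru'
k=6: prepend 'e' → 'edqpyru'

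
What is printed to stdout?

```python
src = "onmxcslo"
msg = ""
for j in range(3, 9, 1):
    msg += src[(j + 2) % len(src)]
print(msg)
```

sloonm

j=3: add src[5]='s' → 's'
j=4: add src[6]='l' → 'sl'
j=5: add src[7]='o' → 'slo'
j=6: add src[0]='o' → 'sloo'
j=7: add src[1]='n' → 'sloon'
j=8: add src[2]='m' → 'sloonm'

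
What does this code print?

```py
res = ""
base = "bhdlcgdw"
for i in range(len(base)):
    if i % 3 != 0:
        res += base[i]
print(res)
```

hdcgw

i=0: skip
i=1: add 'h' → 'h'
i=2: add 'd' → 'hd'
i=3: skip
i=4: add 'c' → 'hdc'
i=5: add 'g' → 'hdcg'
i=6: skip
i=7: add 'w' → 'hdcgw'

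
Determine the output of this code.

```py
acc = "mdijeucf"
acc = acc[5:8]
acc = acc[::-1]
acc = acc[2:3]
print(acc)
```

u

slice [5:8] → 'ucf'
reverse → 'fcu'
slice [2:3] → 'u'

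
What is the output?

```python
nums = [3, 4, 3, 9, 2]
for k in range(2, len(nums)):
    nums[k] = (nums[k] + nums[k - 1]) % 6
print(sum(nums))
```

k=2: nums[2] = (3+4)%6 = 1 → [3, 4, 1, 9, 2]
k=3: nums[3] = (9+1)%6 = 4 → [3, 4, 1, 4, 2]
k=4: nums[4] = (2+4)%6 = 0 → [3, 4, 1, 4, 0]
sum = 12

12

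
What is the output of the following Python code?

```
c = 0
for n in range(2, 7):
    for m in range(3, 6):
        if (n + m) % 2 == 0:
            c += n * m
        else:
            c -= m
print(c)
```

n=2,m=3: odd sum, c = 0-3 = -3
n=2,m=4: even sum, c = (-3)+8 = 5
n=2,m=5: odd sum, c = 5-5 = 0
n=3,m=3: even sum, c = 0+9 = 9
n=3,m=4: odd sum, c = 9-4 = 5
n=3,m=5: even sum, c = 5+15 = 20
n=4,m=3: odd sum, c = 20-3 = 17
n=4,m=4: even sum, c = 17+16 = 33
n=4,m=5: odd sum, c = 33-5 = 28
n=5,m=3: even sum, c = 28+15 = 43
n=5,m=4: odd sum, c = 43-4 = 39
n=5,m=5: even sum, c = 39+25 = 64
n=6,m=3: odd sum, c = 64-3 = 61
n=6,m=4: even sum, c = 61+24 = 85
n=6,m=5: odd sum, c = 85-5 = 80

80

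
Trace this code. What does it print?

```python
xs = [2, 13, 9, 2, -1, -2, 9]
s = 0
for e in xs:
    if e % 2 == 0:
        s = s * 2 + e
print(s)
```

e=2: even, s = 0*2+2 = 2
e=13: not even
e=9: not even
e=2: even, s = 2*2+2 = 6
e=-1: not even
e=-2: even, s = 6*2+(-2) = 10
e=9: not even

10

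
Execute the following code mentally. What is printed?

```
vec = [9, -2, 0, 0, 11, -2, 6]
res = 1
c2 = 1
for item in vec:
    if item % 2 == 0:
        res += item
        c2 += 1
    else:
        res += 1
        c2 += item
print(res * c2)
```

item=9: not even, res = 1+1 = 2; c2=10
item=-2: even, res = 2+(-2) = 0; c2=11
item=0: even, res = 0+0 = 0; c2=12
item=0: even, res = 0+0 = 0; c2=13
item=11: not even, res = 0+1 = 1; c2=24
item=-2: even, res = 1+(-2) = -1; c2=25
item=6: even, res = (-1)+6 = 5; c2=26
res*c2 = 5*26 = 130

130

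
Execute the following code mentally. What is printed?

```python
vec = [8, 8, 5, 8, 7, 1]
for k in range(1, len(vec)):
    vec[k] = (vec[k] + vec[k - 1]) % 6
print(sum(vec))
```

k=1: vec[1] = (8+8)%6 = 4 → [8, 4, 5, 8, 7, 1]
k=2: vec[2] = (5+4)%6 = 3 → [8, 4, 3, 8, 7, 1]
k=3: vec[3] = (8+3)%6 = 5 → [8, 4, 3, 5, 7, 1]
k=4: vec[4] = (7+5)%6 = 0 → [8, 4, 3, 5, 0, 1]
k=5: vec[5] = (1+0)%6 = 1 → [8, 4, 3, 5, 0, 1]
sum = 21

21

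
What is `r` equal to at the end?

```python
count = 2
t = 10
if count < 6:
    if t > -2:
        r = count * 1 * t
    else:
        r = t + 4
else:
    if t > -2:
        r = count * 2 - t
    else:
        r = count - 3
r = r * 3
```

60

count=2, t=10
count < 6 is True; t > -2 is True
→ r = count * 1 * t = 20
r = 20*3 = 60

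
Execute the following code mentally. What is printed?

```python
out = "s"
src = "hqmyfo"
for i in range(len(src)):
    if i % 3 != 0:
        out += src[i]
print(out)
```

i=0: skip
i=1: add 'q' → 'sq'
i=2: add 'm' → 'sqm'
i=3: skip
i=4: add 'f' → 'sqmf'
i=5: add 'o' → 'sqmfo'

sqmfo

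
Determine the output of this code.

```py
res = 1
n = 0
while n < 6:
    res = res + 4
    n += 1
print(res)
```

n=0: res = 1+4 = 5
n=1: res = 5+4 = 9
n=2: res = 9+4 = 13
n=3: res = 13+4 = 17
n=4: res = 17+4 = 21
n=5: res = 21+4 = 25

25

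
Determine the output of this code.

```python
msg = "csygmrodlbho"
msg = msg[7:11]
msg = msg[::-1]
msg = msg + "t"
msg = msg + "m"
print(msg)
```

slice [7:11] → 'dlbh'
reverse → 'hbld'
+ 't' → 'hbldt'
+ 'm' → 'hbldtm'

hbldtm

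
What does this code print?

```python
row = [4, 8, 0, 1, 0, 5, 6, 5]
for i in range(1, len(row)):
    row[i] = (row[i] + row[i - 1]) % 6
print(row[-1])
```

i=1: row[1] = (8+4)%6 = 0 → [4, 0, 0, 1, 0, 5, 6, 5]
i=2: row[2] = (0+0)%6 = 0 → [4, 0, 0, 1, 0, 5, 6, 5]
i=3: row[3] = (1+0)%6 = 1 → [4, 0, 0, 1, 0, 5, 6, 5]
i=4: row[4] = (0+1)%6 = 1 → [4, 0, 0, 1, 1, 5, 6, 5]
i=5: row[5] = (5+1)%6 = 0 → [4, 0, 0, 1, 1, 0, 6, 5]
i=6: row[6] = (6+0)%6 = 0 → [4, 0, 0, 1, 1, 0, 0, 5]
i=7: row[7] = (5+0)%6 = 5 → [4, 0, 0, 1, 1, 0, 0, 5]

5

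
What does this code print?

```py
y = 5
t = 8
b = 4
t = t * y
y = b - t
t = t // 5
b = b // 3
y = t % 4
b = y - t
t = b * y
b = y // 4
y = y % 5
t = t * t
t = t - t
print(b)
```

0

t = 8*5 = 40
y = 4-40 = -36
t = 40//5 = 8
b = 4//3 = 1
y = 8%4 = 0
b = 0-8 = -8
t = (-8)*0 = 0
b = 0//4 = 0
y = 0%5 = 0
t = 0*0 = 0
t = 0-0 = 0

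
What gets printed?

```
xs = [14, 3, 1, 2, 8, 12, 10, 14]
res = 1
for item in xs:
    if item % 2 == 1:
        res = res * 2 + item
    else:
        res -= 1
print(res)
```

item=14: not odd, res = 1-1 = 0
item=3: odd, res = 0*2+3 = 3
item=1: odd, res = 3*2+1 = 7
item=2: not odd, res = 7-1 = 6
item=8: not odd, res = 6-1 = 5
item=12: not odd, res = 5-1 = 4
item=10: not odd, res = 4-1 = 3
item=14: not odd, res = 3-1 = 2

2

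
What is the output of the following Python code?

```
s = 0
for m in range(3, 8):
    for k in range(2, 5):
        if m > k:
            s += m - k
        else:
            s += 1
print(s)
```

34

m=3,k=2: 3>2, s = 0+1 = 1
m=3,k=3: not 3>3, s = 1+1 = 2
m=3,k=4: not 3>4, s = 2+1 = 3
m=4,k=2: 4>2, s = 3+2 = 5
m=4,k=3: 4>3, s = 5+1 = 6
m=4,k=4: not 4>4, s = 6+1 = 7
m=5,k=2: 5>2, s = 7+3 = 10
m=5,k=3: 5>3, s = 10+2 = 12
m=5,k=4: 5>4, s = 12+1 = 13
m=6,k=2: 6>2, s = 13+4 = 17
m=6,k=3: 6>3, s = 17+3 = 20
m=6,k=4: 6>4, s = 20+2 = 22
m=7,k=2: 7>2, s = 22+5 = 27
m=7,k=3: 7>3, s = 27+4 = 31
m=7,k=4: 7>4, s = 31+3 = 34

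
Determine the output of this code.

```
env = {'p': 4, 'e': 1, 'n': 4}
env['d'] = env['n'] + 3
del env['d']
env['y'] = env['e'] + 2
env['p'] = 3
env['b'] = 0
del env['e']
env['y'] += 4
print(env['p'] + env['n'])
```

7

env['d'] = env['n']+3 = 7 → {'p': 4, 'e': 1, 'n': 4, 'd': 7}
del 'd' → {'p': 4, 'e': 1, 'n': 4}
env['y'] = env['e']+2 = 3 → {'p': 4, 'e': 1, 'n': 4, 'y': 3}
env['p'] = 3 → {'p': 3, 'e': 1, 'n': 4, 'y': 3}
env['b'] = 0 → {'p': 3, 'e': 1, 'n': 4, 'y': 3, 'b': 0}
del 'e' → {'p': 3, 'n': 4, 'y': 3, 'b': 0}
env['y'] = 3+4 = 7 → {'p': 3, 'n': 4, 'y': 7, 'b': 0}
env['p']+env['n'] = 3+4 = 7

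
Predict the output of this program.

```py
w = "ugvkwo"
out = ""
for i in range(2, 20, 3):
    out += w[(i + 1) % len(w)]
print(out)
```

kukuku

i=2: add w[3]='k' → 'k'
i=5: add w[0]='u' → 'ku'
i=8: add w[3]='k' → 'kuk'
i=11: add w[0]='u' → 'kuku'
i=14: add w[3]='k' → 'kukuk'
i=17: add w[0]='u' → 'kukuku'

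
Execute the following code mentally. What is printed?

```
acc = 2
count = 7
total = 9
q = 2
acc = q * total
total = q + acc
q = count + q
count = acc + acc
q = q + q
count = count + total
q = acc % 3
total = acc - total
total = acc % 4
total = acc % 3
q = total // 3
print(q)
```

0

acc = 2*9 = 18
total = 2+18 = 20
q = 7+2 = 9
count = 18+18 = 36
q = 9+9 = 18
count = 36+20 = 56
q = 18%3 = 0
total = 18-20 = -2
total = 18%4 = 2
total = 18%3 = 0
q = 0//3 = 0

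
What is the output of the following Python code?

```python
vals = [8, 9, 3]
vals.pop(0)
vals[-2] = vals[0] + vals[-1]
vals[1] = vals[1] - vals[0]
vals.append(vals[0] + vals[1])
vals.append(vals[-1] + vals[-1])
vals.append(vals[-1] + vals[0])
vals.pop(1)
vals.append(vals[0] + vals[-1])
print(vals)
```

pop(0) removes 8 → [9, 3]
vals[-2] = vals[0]+vals[-1] = 9+3 = 12 → [12, 3]
vals[1] = vals[1]-vals[0] = 3-12 = -9 → [12, -9]
append vals[0]+vals[1] = 12+(-9) = 3 → [12, -9, 3]
append vals[-1]+vals[-1] = 3+3 = 6 → [12, -9, 3, 6]
append vals[-1]+vals[0] = 6+12 = 18 → [12, -9, 3, 6, 18]
pop(1) removes -9 → [12, 3, 6, 18]
append vals[0]+vals[-1] = 12+18 = 30 → [12, 3, 6, 18, 30]

[12, 3, 6, 18, 30]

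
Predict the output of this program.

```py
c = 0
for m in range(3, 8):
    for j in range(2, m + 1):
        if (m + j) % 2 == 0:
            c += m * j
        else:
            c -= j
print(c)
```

219

m=3,j=2: odd sum, c = 0-2 = -2
m=3,j=3: even sum, c = (-2)+9 = 7
m=4,j=2: even sum, c = 7+8 = 15
m=4,j=3: odd sum, c = 15-3 = 12
m=4,j=4: even sum, c = 12+16 = 28
m=5,j=2: odd sum, c = 28-2 = 26
m=5,j=3: even sum, c = 26+15 = 41
m=5,j=4: odd sum, c = 41-4 = 37
m=5,j=5: even sum, c = 37+25 = 62
m=6,j=2: even sum, c = 62+12 = 74
m=6,j=3: odd sum, c = 74-3 = 71
m=6,j=4: even sum, c = 71+24 = 95
m=6,j=5: odd sum, c = 95-5 = 90
m=6,j=6: even sum, c = 90+36 = 126
m=7,j=2: odd sum, c = 126-2 = 124
m=7,j=3: even sum, c = 124+21 = 145
m=7,j=4: odd sum, c = 145-4 = 141
m=7,j=5: even sum, c = 141+35 = 176
m=7,j=6: odd sum, c = 176-6 = 170
m=7,j=7: even sum, c = 170+49 = 219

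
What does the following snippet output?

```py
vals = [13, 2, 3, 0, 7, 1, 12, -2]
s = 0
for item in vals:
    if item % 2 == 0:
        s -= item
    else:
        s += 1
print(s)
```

item=13: not even, s = 0+1 = 1
item=2: even, s = 1-2 = -1
item=3: not even, s = (-1)+1 = 0
item=0: even, s = 0-0 = 0
item=7: not even, s = 0+1 = 1
item=1: not even, s = 1+1 = 2
item=12: even, s = 2-12 = -10
item=-2: even, s = (-10)-(-2) = -8

-8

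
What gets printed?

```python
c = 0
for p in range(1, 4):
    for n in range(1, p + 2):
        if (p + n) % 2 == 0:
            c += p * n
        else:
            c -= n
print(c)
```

p=1,n=1: even sum, c = 0+1 = 1
p=1,n=2: odd sum, c = 1-2 = -1
p=2,n=1: odd sum, c = (-1)-1 = -2
p=2,n=2: even sum, c = (-2)+4 = 2
p=2,n=3: odd sum, c = 2-3 = -1
p=3,n=1: even sum, c = (-1)+3 = 2
p=3,n=2: odd sum, c = 2-2 = 0
p=3,n=3: even sum, c = 0+9 = 9
p=3,n=4: odd sum, c = 9-4 = 5

5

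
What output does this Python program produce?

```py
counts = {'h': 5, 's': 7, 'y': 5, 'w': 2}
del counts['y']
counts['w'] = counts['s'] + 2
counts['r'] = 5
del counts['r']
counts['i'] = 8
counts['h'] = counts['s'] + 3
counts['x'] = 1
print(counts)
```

del 'y' → {'h': 5, 's': 7, 'w': 2}
counts['w'] = counts['s']+2 = 9 → {'h': 5, 's': 7, 'w': 9}
counts['r'] = 5 → {'h': 5, 's': 7, 'w': 9, 'r': 5}
del 'r' → {'h': 5, 's': 7, 'w': 9}
counts['i'] = 8 → {'h': 5, 's': 7, 'w': 9, 'i': 8}
counts['h'] = counts['s']+3 = 10 → {'h': 10, 's': 7, 'w': 9, 'i': 8}
counts['x'] = 1 → {'h': 10, 's': 7, 'w': 9, 'i': 8, 'x': 1}

{'h': 10, 's': 7, 'w': 9, 'i': 8, 'x': 1}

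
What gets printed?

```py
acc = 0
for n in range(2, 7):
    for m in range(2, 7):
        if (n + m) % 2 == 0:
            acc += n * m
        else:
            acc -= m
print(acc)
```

n=2,m=2: even sum, acc = 0+4 = 4
n=2,m=3: odd sum, acc = 4-3 = 1
n=2,m=4: even sum, acc = 1+8 = 9
n=2,m=5: odd sum, acc = 9-5 = 4
n=2,m=6: even sum, acc = 4+12 = 16
n=3,m=2: odd sum, acc = 16-2 = 14
n=3,m=3: even sum, acc = 14+9 = 23
n=3,m=4: odd sum, acc = 23-4 = 19
n=3,m=5: even sum, acc = 19+15 = 34
n=3,m=6: odd sum, acc = 34-6 = 28
n=4,m=2: even sum, acc = 28+8 = 36
n=4,m=3: odd sum, acc = 36-3 = 33
n=4,m=4: even sum, acc = 33+16 = 49
n=4,m=5: odd sum, acc = 49-5 = 44
n=4,m=6: even sum, acc = 44+24 = 68
n=5,m=2: odd sum, acc = 68-2 = 66
n=5,m=3: even sum, acc = 66+15 = 81
n=5,m=4: odd sum, acc = 81-4 = 77
n=5,m=5: even sum, acc = 77+25 = 102
n=5,m=6: odd sum, acc = 102-6 = 96
n=6,m=2: even sum, acc = 96+12 = 108
n=6,m=3: odd sum, acc = 108-3 = 105
n=6,m=4: even sum, acc = 105+24 = 129
n=6,m=5: odd sum, acc = 129-5 = 124
n=6,m=6: even sum, acc = 124+36 = 160

160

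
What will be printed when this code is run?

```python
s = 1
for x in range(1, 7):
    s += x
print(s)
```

22

x=1: s = 1+1 = 2
x=2: s = 2+2 = 4
x=3: s = 4+3 = 7
x=4: s = 7+4 = 11
x=5: s = 11+5 = 16
x=6: s = 16+6 = 22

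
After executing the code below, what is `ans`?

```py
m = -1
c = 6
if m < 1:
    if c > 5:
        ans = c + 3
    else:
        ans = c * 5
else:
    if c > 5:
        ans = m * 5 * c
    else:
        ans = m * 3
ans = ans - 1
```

m=-1, c=6
m < 1 is True; c > 5 is True
→ ans = c + 3 = 9
ans = 9-1 = 8

8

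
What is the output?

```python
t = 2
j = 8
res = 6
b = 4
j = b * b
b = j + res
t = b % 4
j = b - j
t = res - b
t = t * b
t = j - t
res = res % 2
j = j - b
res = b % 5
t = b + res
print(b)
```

j = 4*4 = 16
b = 16+6 = 22
t = 22%4 = 2
j = 22-16 = 6
t = 6-22 = -16
t = (-16)*22 = -352
t = 6-(-352) = 358
res = 6%2 = 0
j = 6-22 = -16
res = 22%5 = 2
t = 22+2 = 24

22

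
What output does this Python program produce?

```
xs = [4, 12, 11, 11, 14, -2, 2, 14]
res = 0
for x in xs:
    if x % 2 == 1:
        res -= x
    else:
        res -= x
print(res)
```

-66

x=4: not odd, res = 0-4 = -4
x=12: not odd, res = (-4)-12 = -16
x=11: odd, res = (-16)-11 = -27
x=11: odd, res = (-27)-11 = -38
x=14: not odd, res = (-38)-14 = -52
x=-2: not odd, res = (-52)-(-2) = -50
x=2: not odd, res = (-50)-2 = -52
x=14: not odd, res = (-52)-14 = -66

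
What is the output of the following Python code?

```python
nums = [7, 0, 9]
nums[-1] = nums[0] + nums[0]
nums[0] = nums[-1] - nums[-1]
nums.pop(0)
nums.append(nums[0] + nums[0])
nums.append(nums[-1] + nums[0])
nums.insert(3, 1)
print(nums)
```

nums[-1] = nums[0]+nums[0] = 7+7 = 14 → [7, 0, 14]
nums[0] = nums[-1]-nums[-1] = 14-14 = 0 → [0, 0, 14]
pop(0) removes 0 → [0, 14]
append nums[0]+nums[0] = 0+0 = 0 → [0, 14, 0]
append nums[-1]+nums[0] = 0+0 = 0 → [0, 14, 0, 0]
insert 1 at 3 → [0, 14, 0, 1, 0]

[0, 14, 0, 1, 0]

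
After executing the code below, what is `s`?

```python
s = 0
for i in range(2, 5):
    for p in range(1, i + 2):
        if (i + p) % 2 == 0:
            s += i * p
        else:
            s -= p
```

21

i=2,p=1: odd sum, s = 0-1 = -1
i=2,p=2: even sum, s = (-1)+4 = 3
i=2,p=3: odd sum, s = 3-3 = 0
i=3,p=1: even sum, s = 0+3 = 3
i=3,p=2: odd sum, s = 3-2 = 1
i=3,p=3: even sum, s = 1+9 = 10
i=3,p=4: odd sum, s = 10-4 = 6
i=4,p=1: odd sum, s = 6-1 = 5
i=4,p=2: even sum, s = 5+8 = 13
i=4,p=3: odd sum, s = 13-3 = 10
i=4,p=4: even sum, s = 10+16 = 26
i=4,p=5: odd sum, s = 26-5 = 21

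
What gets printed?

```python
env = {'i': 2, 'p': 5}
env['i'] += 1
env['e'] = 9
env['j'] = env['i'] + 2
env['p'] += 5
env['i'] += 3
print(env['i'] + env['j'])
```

11

env['i'] = 2+1 = 3 → {'i': 3, 'p': 5}
env['e'] = 9 → {'i': 3, 'p': 5, 'e': 9}
env['j'] = env['i']+2 = 5 → {'i': 3, 'p': 5, 'e': 9, 'j': 5}
env['p'] = 5+5 = 10 → {'i': 3, 'p': 10, 'e': 9, 'j': 5}
env['i'] = 3+3 = 6 → {'i': 6, 'p': 10, 'e': 9, 'j': 5}
env['i']+env['j'] = 6+5 = 11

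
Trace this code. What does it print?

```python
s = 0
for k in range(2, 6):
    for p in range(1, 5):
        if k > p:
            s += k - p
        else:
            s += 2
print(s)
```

32

k=2,p=1: 2>1, s = 0+1 = 1
k=2,p=2: not 2>2, s = 1+2 = 3
k=2,p=3: not 2>3, s = 3+2 = 5
k=2,p=4: not 2>4, s = 5+2 = 7
k=3,p=1: 3>1, s = 7+2 = 9
k=3,p=2: 3>2, s = 9+1 = 10
k=3,p=3: not 3>3, s = 10+2 = 12
k=3,p=4: not 3>4, s = 12+2 = 14
k=4,p=1: 4>1, s = 14+3 = 17
k=4,p=2: 4>2, s = 17+2 = 19
k=4,p=3: 4>3, s = 19+1 = 20
k=4,p=4: not 4>4, s = 20+2 = 22
k=5,p=1: 5>1, s = 22+4 = 26
k=5,p=2: 5>2, s = 26+3 = 29
k=5,p=3: 5>3, s = 29+2 = 31
k=5,p=4: 5>4, s = 31+1 = 32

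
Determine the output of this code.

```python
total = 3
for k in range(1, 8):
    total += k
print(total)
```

31

k=1: total = 3+1 = 4
k=2: total = 4+2 = 6
k=3: total = 6+3 = 9
k=4: total = 9+4 = 13
k=5: total = 13+5 = 18
k=6: total = 18+6 = 24
k=7: total = 24+7 = 31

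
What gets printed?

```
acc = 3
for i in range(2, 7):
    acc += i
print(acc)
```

23

i=2: acc = 3+2 = 5
i=3: acc = 5+3 = 8
i=4: acc = 8+4 = 12
i=5: acc = 12+5 = 17
i=6: acc = 17+6 = 23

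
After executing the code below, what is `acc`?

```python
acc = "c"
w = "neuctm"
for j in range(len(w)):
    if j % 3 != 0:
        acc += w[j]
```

'ceutm'

j=0: skip
j=1: add 'e' → 'ce'
j=2: add 'u' → 'ceu'
j=3: skip
j=4: add 't' → 'ceut'
j=5: add 'm' → 'ceutm'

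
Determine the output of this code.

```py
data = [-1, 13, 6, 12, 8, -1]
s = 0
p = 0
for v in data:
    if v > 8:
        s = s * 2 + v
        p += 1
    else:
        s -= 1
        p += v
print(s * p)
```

420

v=-1: not >8, s = 0-1 = -1; p=-1
v=13: >8, s = (-1)*2+13 = 11; p=0
v=6: not >8, s = 11-1 = 10; p=6
v=12: >8, s = 10*2+12 = 32; p=7
v=8: not >8, s = 32-1 = 31; p=15
v=-1: not >8, s = 31-1 = 30; p=14
s*p = 30*14 = 420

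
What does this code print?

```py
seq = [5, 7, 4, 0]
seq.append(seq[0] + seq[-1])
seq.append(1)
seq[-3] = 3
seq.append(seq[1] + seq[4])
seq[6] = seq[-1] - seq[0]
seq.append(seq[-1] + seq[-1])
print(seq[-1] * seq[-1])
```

196

append seq[0]+seq[-1] = 5+0 = 5 → [5, 7, 4, 0, 5]
append 1 → [5, 7, 4, 0, 5, 1]
seq[-3] = 3 → [5, 7, 4, 3, 5, 1]
append seq[1]+seq[4] = 7+5 = 12 → [5, 7, 4, 3, 5, 1, 12]
seq[6] = seq[-1]-seq[0] = 12-5 = 7 → [5, 7, 4, 3, 5, 1, 7]
append seq[-1]+seq[-1] = 7+7 = 14 → [5, 7, 4, 3, 5, 1, 7, 14]
seq[-1]*seq[-1] = 14*14 = 196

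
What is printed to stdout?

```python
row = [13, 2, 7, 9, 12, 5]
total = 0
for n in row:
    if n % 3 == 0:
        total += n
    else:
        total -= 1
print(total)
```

n=13: not %3==0, total = 0-1 = -1
n=2: not %3==0, total = (-1)-1 = -2
n=7: not %3==0, total = (-2)-1 = -3
n=9: %3==0, total = (-3)+9 = 6
n=12: %3==0, total = 6+12 = 18
n=5: not %3==0, total = 18-1 = 17

17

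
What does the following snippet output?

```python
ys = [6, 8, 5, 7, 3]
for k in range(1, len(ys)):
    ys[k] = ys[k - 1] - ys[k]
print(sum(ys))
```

-34

k=1: ys[1] = 6-8 = -2 → [6, -2, 5, 7, 3]
k=2: ys[2] = (-2)-5 = -7 → [6, -2, -7, 7, 3]
k=3: ys[3] = (-7)-7 = -14 → [6, -2, -7, -14, 3]
k=4: ys[4] = (-14)-3 = -17 → [6, -2, -7, -14, -17]
sum = -34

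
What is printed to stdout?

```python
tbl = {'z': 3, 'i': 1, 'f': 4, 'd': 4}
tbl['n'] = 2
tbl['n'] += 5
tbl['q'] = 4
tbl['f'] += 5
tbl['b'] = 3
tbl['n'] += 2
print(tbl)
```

{'z': 3, 'i': 1, 'f': 9, 'd': 4, 'n': 9, 'q': 4, 'b': 3}

tbl['n'] = 2 → {'z': 3, 'i': 1, 'f': 4, 'd': 4, 'n': 2}
tbl['n'] = 2+5 = 7 → {'z': 3, 'i': 1, 'f': 4, 'd': 4, 'n': 7}
tbl['q'] = 4 → {'z': 3, 'i': 1, 'f': 4, 'd': 4, 'n': 7, 'q': 4}
tbl['f'] = 4+5 = 9 → {'z': 3, 'i': 1, 'f': 9, 'd': 4, 'n': 7, 'q': 4}
tbl['b'] = 3 → {'z': 3, 'i': 1, 'f': 9, 'd': 4, 'n': 7, 'q': 4, 'b': 3}
tbl['n'] = 7+2 = 9 → {'z': 3, 'i': 1, 'f': 9, 'd': 4, 'n': 9, 'q': 4, 'b': 3}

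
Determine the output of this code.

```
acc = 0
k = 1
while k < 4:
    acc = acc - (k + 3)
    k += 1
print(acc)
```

-15

k=1: acc = 0-4 = -4
k=2: acc = (-4)-5 = -9
k=3: acc = (-9)-6 = -15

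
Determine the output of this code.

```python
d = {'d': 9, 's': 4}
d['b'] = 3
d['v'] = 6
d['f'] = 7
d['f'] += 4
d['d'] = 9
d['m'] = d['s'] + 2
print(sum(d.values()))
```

d['b'] = 3 → {'d': 9, 's': 4, 'b': 3}
d['v'] = 6 → {'d': 9, 's': 4, 'b': 3, 'v': 6}
d['f'] = 7 → {'d': 9, 's': 4, 'b': 3, 'v': 6, 'f': 7}
d['f'] = 7+4 = 11 → {'d': 9, 's': 4, 'b': 3, 'v': 6, 'f': 11}
d['d'] = 9 → {'d': 9, 's': 4, 'b': 3, 'v': 6, 'f': 11}
d['m'] = d['s']+2 = 6 → {'d': 9, 's': 4, 'b': 3, 'v': 6, 'f': 11, 'm': 6}
sum of values = 39

39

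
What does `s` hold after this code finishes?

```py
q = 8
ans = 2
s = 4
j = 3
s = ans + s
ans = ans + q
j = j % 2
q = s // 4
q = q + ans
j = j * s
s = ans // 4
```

2

s = 2+4 = 6
ans = 2+8 = 10
j = 3%2 = 1
q = 6//4 = 1
q = 1+10 = 11
j = 1*6 = 6
s = 10//4 = 2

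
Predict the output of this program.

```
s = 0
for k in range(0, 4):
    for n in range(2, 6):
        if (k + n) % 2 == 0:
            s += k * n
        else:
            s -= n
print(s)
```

16

k=0,n=2: even sum, s = 0+0 = 0
k=0,n=3: odd sum, s = 0-3 = -3
k=0,n=4: even sum, s = (-3)+0 = -3
k=0,n=5: odd sum, s = (-3)-5 = -8
k=1,n=2: odd sum, s = (-8)-2 = -10
k=1,n=3: even sum, s = (-10)+3 = -7
k=1,n=4: odd sum, s = (-7)-4 = -11
k=1,n=5: even sum, s = (-11)+5 = -6
k=2,n=2: even sum, s = (-6)+4 = -2
k=2,n=3: odd sum, s = (-2)-3 = -5
k=2,n=4: even sum, s = (-5)+8 = 3
k=2,n=5: odd sum, s = 3-5 = -2
k=3,n=2: odd sum, s = (-2)-2 = -4
k=3,n=3: even sum, s = (-4)+9 = 5
k=3,n=4: odd sum, s = 5-4 = 1
k=3,n=5: even sum, s = 1+15 = 16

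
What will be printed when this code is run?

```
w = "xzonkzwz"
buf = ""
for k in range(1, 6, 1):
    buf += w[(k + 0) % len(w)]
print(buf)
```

k=1: add w[1]='z' → 'z'
k=2: add w[2]='o' → 'zo'
k=3: add w[3]='n' → 'zon'
k=4: add w[4]='k' → 'zonk'
k=5: add w[5]='z' → 'zonkz'

zonkz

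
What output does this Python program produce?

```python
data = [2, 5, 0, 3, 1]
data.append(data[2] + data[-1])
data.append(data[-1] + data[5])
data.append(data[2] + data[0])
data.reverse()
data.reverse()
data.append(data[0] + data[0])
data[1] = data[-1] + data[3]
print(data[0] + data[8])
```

append data[2]+data[-1] = 0+1 = 1 → [2, 5, 0, 3, 1, 1]
append data[-1]+data[5] = 1+1 = 2 → [2, 5, 0, 3, 1, 1, 2]
append data[2]+data[0] = 0+2 = 2 → [2, 5, 0, 3, 1, 1, 2, 2]
reverse → [2, 2, 1, 1, 3, 0, 5, 2]
reverse → [2, 5, 0, 3, 1, 1, 2, 2]
append data[0]+data[0] = 2+2 = 4 → [2, 5, 0, 3, 1, 1, 2, 2, 4]
data[1] = data[-1]+data[3] = 4+3 = 7 → [2, 7, 0, 3, 1, 1, 2, 2, 4]
data[0]+data[8] = 2+4 = 6

6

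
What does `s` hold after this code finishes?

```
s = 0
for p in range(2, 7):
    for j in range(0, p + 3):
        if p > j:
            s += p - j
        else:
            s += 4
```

115

p=2,j=0: 2>0, s = 0+2 = 2
p=2,j=1: 2>1, s = 2+1 = 3
p=2,j=2: not 2>2, s = 3+4 = 7
p=2,j=3: not 2>3, s = 7+4 = 11
p=2,j=4: not 2>4, s = 11+4 = 15
p=3,j=0: 3>0, s = 15+3 = 18
p=3,j=1: 3>1, s = 18+2 = 20
p=3,j=2: 3>2, s = 20+1 = 21
p=3,j=3: not 3>3, s = 21+4 = 25
p=3,j=4: not 3>4, s = 25+4 = 29
p=3,j=5: not 3>5, s = 29+4 = 33
p=4,j=0: 4>0, s = 33+4 = 37
p=4,j=1: 4>1, s = 37+3 = 40
p=4,j=2: 4>2, s = 40+2 = 42
p=4,j=3: 4>3, s = 42+1 = 43
p=4,j=4: not 4>4, s = 43+4 = 47
p=4,j=5: not 4>5, s = 47+4 = 51
p=4,j=6: not 4>6, s = 51+4 = 55
p=5,j=0: 5>0, s = 55+5 = 60
p=5,j=1: 5>1, s = 60+4 = 64
p=5,j=2: 5>2, s = 64+3 = 67
p=5,j=3: 5>3, s = 67+2 = 69
p=5,j=4: 5>4, s = 69+1 = 70
p=5,j=5: not 5>5, s = 70+4 = 74
p=5,j=6: not 5>6, s = 74+4 = 78
p=5,j=7: not 5>7, s = 78+4 = 82
p=6,j=0: 6>0, s = 82+6 = 88
p=6,j=1: 6>1, s = 88+5 = 93
p=6,j=2: 6>2, s = 93+4 = 97
p=6,j=3: 6>3, s = 97+3 = 100
p=6,j=4: 6>4, s = 100+2 = 102
p=6,j=5: 6>5, s = 102+1 = 103
p=6,j=6: not 6>6, s = 103+4 = 107
p=6,j=7: not 6>7, s = 107+4 = 111
p=6,j=8: not 6>8, s = 111+4 = 115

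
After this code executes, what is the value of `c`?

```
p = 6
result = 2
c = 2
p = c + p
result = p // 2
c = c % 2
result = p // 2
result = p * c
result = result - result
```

0

p = 2+6 = 8
result = 8//2 = 4
c = 2%2 = 0
result = 8//2 = 4
result = 8*0 = 0
result = 0-0 = 0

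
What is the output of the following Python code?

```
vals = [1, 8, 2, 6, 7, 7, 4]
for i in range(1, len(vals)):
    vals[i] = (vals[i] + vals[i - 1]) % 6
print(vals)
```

i=1: vals[1] = (8+1)%6 = 3 → [1, 3, 2, 6, 7, 7, 4]
i=2: vals[2] = (2+3)%6 = 5 → [1, 3, 5, 6, 7, 7, 4]
i=3: vals[3] = (6+5)%6 = 5 → [1, 3, 5, 5, 7, 7, 4]
i=4: vals[4] = (7+5)%6 = 0 → [1, 3, 5, 5, 0, 7, 4]
i=5: vals[5] = (7+0)%6 = 1 → [1, 3, 5, 5, 0, 1, 4]
i=6: vals[6] = (4+1)%6 = 5 → [1, 3, 5, 5, 0, 1, 5]

[1, 3, 5, 5, 0, 1, 5]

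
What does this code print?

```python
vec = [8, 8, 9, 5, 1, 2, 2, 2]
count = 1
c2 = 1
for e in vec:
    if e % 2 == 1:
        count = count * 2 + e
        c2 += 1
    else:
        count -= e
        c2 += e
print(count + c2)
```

e=8: not odd, count = 1-8 = -7; c2=9
e=8: not odd, count = (-7)-8 = -15; c2=17
e=9: odd, count = (-15)*2+9 = -21; c2=18
e=5: odd, count = (-21)*2+5 = -37; c2=19
e=1: odd, count = (-37)*2+1 = -73; c2=20
e=2: not odd, count = (-73)-2 = -75; c2=22
e=2: not odd, count = (-75)-2 = -77; c2=24
e=2: not odd, count = (-77)-2 = -79; c2=26
count+c2 = (-79)+26 = -53

-53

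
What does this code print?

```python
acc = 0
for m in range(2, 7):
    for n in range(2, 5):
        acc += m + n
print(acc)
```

105

m=2,n=2: acc = 0+4 = 4
m=2,n=3: acc = 4+5 = 9
m=2,n=4: acc = 9+6 = 15
m=3,n=2: acc = 15+5 = 20
m=3,n=3: acc = 20+6 = 26
m=3,n=4: acc = 26+7 = 33
m=4,n=2: acc = 33+6 = 39
m=4,n=3: acc = 39+7 = 46
m=4,n=4: acc = 46+8 = 54
m=5,n=2: acc = 54+7 = 61
m=5,n=3: acc = 61+8 = 69
m=5,n=4: acc = 69+9 = 78
m=6,n=2: acc = 78+8 = 86
m=6,n=3: acc = 86+9 = 95
m=6,n=4: acc = 95+10 = 105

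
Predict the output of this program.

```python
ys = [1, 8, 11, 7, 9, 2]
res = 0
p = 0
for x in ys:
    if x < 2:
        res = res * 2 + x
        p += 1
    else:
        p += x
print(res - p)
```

-37

x=1: <2, res = 0*2+1 = 1; p=1
x=8: not <2; p=9
x=11: not <2; p=20
x=7: not <2; p=27
x=9: not <2; p=36
x=2: not <2; p=38
res-p = 1-38 = -37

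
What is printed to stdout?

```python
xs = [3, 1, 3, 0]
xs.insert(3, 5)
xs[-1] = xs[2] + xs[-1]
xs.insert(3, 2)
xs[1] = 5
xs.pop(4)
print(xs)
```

insert 5 at 3 → [3, 1, 3, 5, 0]
xs[-1] = xs[2]+xs[-1] = 3+0 = 3 → [3, 1, 3, 5, 3]
insert 2 at 3 → [3, 1, 3, 2, 5, 3]
xs[1] = 5 → [3, 5, 3, 2, 5, 3]
pop(4) removes 5 → [3, 5, 3, 2, 3]

[3, 5, 3, 2, 3]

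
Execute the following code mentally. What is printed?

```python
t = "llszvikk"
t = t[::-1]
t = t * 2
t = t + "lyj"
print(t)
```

reverse → 'kkivzsll'
repeat ×2 → 'kkivzsllkkivzsll'
+ 'lyj' → 'kkivzsllkkivzslllyj'

kkivzsllkkivzslllyj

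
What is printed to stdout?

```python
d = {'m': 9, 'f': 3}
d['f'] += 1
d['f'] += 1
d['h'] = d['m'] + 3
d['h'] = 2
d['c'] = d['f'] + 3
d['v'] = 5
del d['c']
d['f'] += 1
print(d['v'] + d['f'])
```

d['f'] = 3+1 = 4 → {'m': 9, 'f': 4}
d['f'] = 4+1 = 5 → {'m': 9, 'f': 5}
d['h'] = d['m']+3 = 12 → {'m': 9, 'f': 5, 'h': 12}
d['h'] = 2 → {'m': 9, 'f': 5, 'h': 2}
d['c'] = d['f']+3 = 8 → {'m': 9, 'f': 5, 'h': 2, 'c': 8}
d['v'] = 5 → {'m': 9, 'f': 5, 'h': 2, 'c': 8, 'v': 5}
del 'c' → {'m': 9, 'f': 5, 'h': 2, 'v': 5}
d['f'] = 5+1 = 6 → {'m': 9, 'f': 6, 'h': 2, 'v': 5}
d['v']+d['f'] = 5+6 = 11

11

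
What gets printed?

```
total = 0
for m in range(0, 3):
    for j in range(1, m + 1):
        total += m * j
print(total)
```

m=1,j=1: total = 0+1 = 1
m=2,j=1: total = 1+2 = 3
m=2,j=2: total = 3+4 = 7

7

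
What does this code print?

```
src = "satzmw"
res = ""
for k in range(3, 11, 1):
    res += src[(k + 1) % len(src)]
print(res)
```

mwsatzmw

k=3: add src[4]='m' → 'm'
k=4: add src[5]='w' → 'mw'
k=5: add src[0]='s' → 'mws'
k=6: add src[1]='a' → 'mwsa'
k=7: add src[2]='t' → 'mwsat'
k=8: add src[3]='z' → 'mwsatz'
k=9: add src[4]='m' → 'mwsatzm'
k=10: add src[5]='w' → 'mwsatzmw'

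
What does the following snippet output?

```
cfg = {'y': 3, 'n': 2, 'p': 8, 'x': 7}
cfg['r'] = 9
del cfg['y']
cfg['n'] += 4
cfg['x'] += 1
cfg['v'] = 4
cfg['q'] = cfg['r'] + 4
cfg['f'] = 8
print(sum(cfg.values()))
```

56

cfg['r'] = 9 → {'y': 3, 'n': 2, 'p': 8, 'x': 7, 'r': 9}
del 'y' → {'n': 2, 'p': 8, 'x': 7, 'r': 9}
cfg['n'] = 2+4 = 6 → {'n': 6, 'p': 8, 'x': 7, 'r': 9}
cfg['x'] = 7+1 = 8 → {'n': 6, 'p': 8, 'x': 8, 'r': 9}
cfg['v'] = 4 → {'n': 6, 'p': 8, 'x': 8, 'r': 9, 'v': 4}
cfg['q'] = cfg['r']+4 = 13 → {'n': 6, 'p': 8, 'x': 8, 'r': 9, 'v': 4, 'q': 13}
cfg['f'] = 8 → {'n': 6, 'p': 8, 'x': 8, 'r': 9, 'v': 4, 'q': 13, 'f': 8}
sum of values = 56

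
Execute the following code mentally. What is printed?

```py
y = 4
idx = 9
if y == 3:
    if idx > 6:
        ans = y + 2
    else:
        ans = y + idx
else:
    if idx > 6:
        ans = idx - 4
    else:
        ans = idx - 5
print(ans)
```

y=4, idx=9
y == 3 is False; idx > 6 is True
→ ans = idx - 4 = 5

5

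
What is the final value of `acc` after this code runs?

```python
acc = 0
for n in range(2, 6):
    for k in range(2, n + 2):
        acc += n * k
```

n=2,k=2: acc = 0+4 = 4
n=2,k=3: acc = 4+6 = 10
n=3,k=2: acc = 10+6 = 16
n=3,k=3: acc = 16+9 = 25
n=3,k=4: acc = 25+12 = 37
n=4,k=2: acc = 37+8 = 45
n=4,k=3: acc = 45+12 = 57
n=4,k=4: acc = 57+16 = 73
n=4,k=5: acc = 73+20 = 93
n=5,k=2: acc = 93+10 = 103
n=5,k=3: acc = 103+15 = 118
n=5,k=4: acc = 118+20 = 138
n=5,k=5: acc = 138+25 = 163
n=5,k=6: acc = 163+30 = 193

193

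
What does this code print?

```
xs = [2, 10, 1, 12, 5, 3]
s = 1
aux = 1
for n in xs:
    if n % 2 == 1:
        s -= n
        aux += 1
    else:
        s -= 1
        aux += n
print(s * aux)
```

n=2: not odd, s = 1-1 = 0; aux=3
n=10: not odd, s = 0-1 = -1; aux=13
n=1: odd, s = (-1)-1 = -2; aux=14
n=12: not odd, s = (-2)-1 = -3; aux=26
n=5: odd, s = (-3)-5 = -8; aux=27
n=3: odd, s = (-8)-3 = -11; aux=28
s*aux = (-11)*28 = -308

-308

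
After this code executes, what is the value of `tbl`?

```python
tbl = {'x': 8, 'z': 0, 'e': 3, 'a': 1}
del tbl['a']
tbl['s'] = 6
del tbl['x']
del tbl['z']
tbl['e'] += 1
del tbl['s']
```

del 'a' → {'x': 8, 'z': 0, 'e': 3}
tbl['s'] = 6 → {'x': 8, 'z': 0, 'e': 3, 's': 6}
del 'x' → {'z': 0, 'e': 3, 's': 6}
del 'z' → {'e': 3, 's': 6}
tbl['e'] = 3+1 = 4 → {'e': 4, 's': 6}
del 's' → {'e': 4}

{'e': 4}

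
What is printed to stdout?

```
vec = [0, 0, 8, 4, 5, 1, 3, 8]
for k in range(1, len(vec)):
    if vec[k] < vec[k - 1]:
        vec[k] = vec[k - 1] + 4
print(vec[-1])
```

28

k=1: 0>=0, unchanged → [0, 0, 8, 4, 5, 1, 3, 8]
k=2: 8>=0, unchanged → [0, 0, 8, 4, 5, 1, 3, 8]
k=3: 4<8, vec[3] = 8+4 = 12 → [0, 0, 8, 12, 5, 1, 3, 8]
k=4: 5<12, vec[4] = 12+4 = 16 → [0, 0, 8, 12, 16, 1, 3, 8]
k=5: 1<16, vec[5] = 16+4 = 20 → [0, 0, 8, 12, 16, 20, 3, 8]
k=6: 3<20, vec[6] = 20+4 = 24 → [0, 0, 8, 12, 16, 20, 24, 8]
k=7: 8<24, vec[7] = 24+4 = 28 → [0, 0, 8, 12, 16, 20, 24, 28]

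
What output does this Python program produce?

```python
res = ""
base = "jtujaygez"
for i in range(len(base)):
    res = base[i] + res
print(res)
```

zegyajutj

i=0: prepend 'j' → 'j'
i=1: prepend 't' → 'tj'
i=2: prepend 'u' → 'utj'
i=3: prepend 'j' → 'jutj'
i=4: prepend 'a' → 'ajutj'
i=5: prepend 'y' → 'yajutj'
i=6: prepend 'g' → 'gyajutj'
i=7: prepend 'e' → 'egyajutj'
i=8: prepend 'z' → 'zegyajutj'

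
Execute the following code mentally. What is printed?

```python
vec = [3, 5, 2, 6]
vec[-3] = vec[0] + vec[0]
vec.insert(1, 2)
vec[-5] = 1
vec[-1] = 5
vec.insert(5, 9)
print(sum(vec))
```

vec[-3] = vec[0]+vec[0] = 3+3 = 6 → [3, 6, 2, 6]
insert 2 at 1 → [3, 2, 6, 2, 6]
vec[-5] = 1 → [1, 2, 6, 2, 6]
vec[-1] = 5 → [1, 2, 6, 2, 5]
insert 9 at 5 → [1, 2, 6, 2, 5, 9]
sum = 25

25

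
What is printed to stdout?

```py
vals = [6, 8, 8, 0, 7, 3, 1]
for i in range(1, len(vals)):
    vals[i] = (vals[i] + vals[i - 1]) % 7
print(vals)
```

i=1: vals[1] = (8+6)%7 = 0 → [6, 0, 8, 0, 7, 3, 1]
i=2: vals[2] = (8+0)%7 = 1 → [6, 0, 1, 0, 7, 3, 1]
i=3: vals[3] = (0+1)%7 = 1 → [6, 0, 1, 1, 7, 3, 1]
i=4: vals[4] = (7+1)%7 = 1 → [6, 0, 1, 1, 1, 3, 1]
i=5: vals[5] = (3+1)%7 = 4 → [6, 0, 1, 1, 1, 4, 1]
i=6: vals[6] = (1+4)%7 = 5 → [6, 0, 1, 1, 1, 4, 5]

[6, 0, 1, 1, 1, 4, 5]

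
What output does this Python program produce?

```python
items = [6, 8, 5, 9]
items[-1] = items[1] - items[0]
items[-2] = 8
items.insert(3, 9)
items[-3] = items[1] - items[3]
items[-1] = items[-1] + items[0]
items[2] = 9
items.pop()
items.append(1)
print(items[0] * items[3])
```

54

items[-1] = items[1]-items[0] = 8-6 = 2 → [6, 8, 5, 2]
items[-2] = 8 → [6, 8, 8, 2]
insert 9 at 3 → [6, 8, 8, 9, 2]
items[-3] = items[1]-items[3] = 8-9 = -1 → [6, 8, -1, 9, 2]
items[-1] = items[-1]+items[0] = 2+6 = 8 → [6, 8, -1, 9, 8]
items[2] = 9 → [6, 8, 9, 9, 8]
pop() removes 8 → [6, 8, 9, 9]
append 1 → [6, 8, 9, 9, 1]
items[0]*items[3] = 6*9 = 54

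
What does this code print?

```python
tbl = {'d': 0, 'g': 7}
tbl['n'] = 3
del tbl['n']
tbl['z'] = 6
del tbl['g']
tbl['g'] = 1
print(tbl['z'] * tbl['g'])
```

tbl['n'] = 3 → {'d': 0, 'g': 7, 'n': 3}
del 'n' → {'d': 0, 'g': 7}
tbl['z'] = 6 → {'d': 0, 'g': 7, 'z': 6}
del 'g' → {'d': 0, 'z': 6}
tbl['g'] = 1 → {'d': 0, 'z': 6, 'g': 1}
tbl['z']*tbl['g'] = 6*1 = 6

6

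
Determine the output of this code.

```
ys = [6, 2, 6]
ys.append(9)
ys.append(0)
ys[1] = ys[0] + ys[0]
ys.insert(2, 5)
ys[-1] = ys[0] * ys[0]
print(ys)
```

append 9 → [6, 2, 6, 9]
append 0 → [6, 2, 6, 9, 0]
ys[1] = ys[0]+ys[0] = 6+6 = 12 → [6, 12, 6, 9, 0]
insert 5 at 2 → [6, 12, 5, 6, 9, 0]
ys[-1] = ys[0]*ys[0] = 6*6 = 36 → [6, 12, 5, 6, 9, 36]

[6, 12, 5, 6, 9, 36]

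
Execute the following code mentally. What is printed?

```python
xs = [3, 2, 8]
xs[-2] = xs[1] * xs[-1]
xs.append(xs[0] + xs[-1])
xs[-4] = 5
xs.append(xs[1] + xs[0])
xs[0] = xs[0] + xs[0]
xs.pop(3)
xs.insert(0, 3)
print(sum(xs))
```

xs[-2] = xs[1]*xs[-1] = 2*8 = 16 → [3, 16, 8]
append xs[0]+xs[-1] = 3+8 = 11 → [3, 16, 8, 11]
xs[-4] = 5 → [5, 16, 8, 11]
append xs[1]+xs[0] = 16+5 = 21 → [5, 16, 8, 11, 21]
xs[0] = xs[0]+xs[0] = 5+5 = 10 → [10, 16, 8, 11, 21]
pop(3) removes 11 → [10, 16, 8, 21]
insert 3 at 0 → [3, 10, 16, 8, 21]
sum = 58

58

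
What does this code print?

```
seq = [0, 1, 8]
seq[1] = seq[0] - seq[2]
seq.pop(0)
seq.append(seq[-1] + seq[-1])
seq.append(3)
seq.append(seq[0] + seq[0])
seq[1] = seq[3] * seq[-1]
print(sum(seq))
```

seq[1] = seq[0]-seq[2] = 0-8 = -8 → [0, -8, 8]
pop(0) removes 0 → [-8, 8]
append seq[-1]+seq[-1] = 8+8 = 16 → [-8, 8, 16]
append 3 → [-8, 8, 16, 3]
append seq[0]+seq[0] = (-8)+(-8) = -16 → [-8, 8, 16, 3, -16]
seq[1] = seq[3]*seq[-1] = 3*(-16) = -48 → [-8, -48, 16, 3, -16]
sum = -53

-53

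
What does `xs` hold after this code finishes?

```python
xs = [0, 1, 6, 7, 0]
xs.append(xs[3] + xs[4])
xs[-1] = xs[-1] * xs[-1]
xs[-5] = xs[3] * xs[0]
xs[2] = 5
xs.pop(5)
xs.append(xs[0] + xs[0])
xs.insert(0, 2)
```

append xs[3]+xs[4] = 7+0 = 7 → [0, 1, 6, 7, 0, 7]
xs[-1] = xs[-1]*xs[-1] = 7*7 = 49 → [0, 1, 6, 7, 0, 49]
xs[-5] = xs[3]*xs[0] = 7*0 = 0 → [0, 0, 6, 7, 0, 49]
xs[2] = 5 → [0, 0, 5, 7, 0, 49]
pop(5) removes 49 → [0, 0, 5, 7, 0]
append xs[0]+xs[0] = 0+0 = 0 → [0, 0, 5, 7, 0, 0]
insert 2 at 0 → [2, 0, 0, 5, 7, 0, 0]

[2, 0, 0, 5, 7, 0, 0]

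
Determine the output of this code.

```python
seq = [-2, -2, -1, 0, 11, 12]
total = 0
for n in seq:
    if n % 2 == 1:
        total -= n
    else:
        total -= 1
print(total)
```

n=-2: not odd, total = 0-1 = -1
n=-2: not odd, total = (-1)-1 = -2
n=-1: odd, total = (-2)-(-1) = -1
n=0: not odd, total = (-1)-1 = -2
n=11: odd, total = (-2)-11 = -13
n=12: not odd, total = (-13)-1 = -14

-14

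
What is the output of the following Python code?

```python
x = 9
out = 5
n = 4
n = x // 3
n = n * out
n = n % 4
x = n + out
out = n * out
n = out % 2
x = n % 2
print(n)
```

n = 9//3 = 3
n = 3*5 = 15
n = 15%4 = 3
x = 3+5 = 8
out = 3*5 = 15
n = 15%2 = 1
x = 1%2 = 1

1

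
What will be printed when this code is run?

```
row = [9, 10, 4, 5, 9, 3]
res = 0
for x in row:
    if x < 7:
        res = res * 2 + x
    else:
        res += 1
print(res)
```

47

x=9: not <7, res = 0+1 = 1
x=10: not <7, res = 1+1 = 2
x=4: <7, res = 2*2+4 = 8
x=5: <7, res = 8*2+5 = 21
x=9: not <7, res = 21+1 = 22
x=3: <7, res = 22*2+3 = 47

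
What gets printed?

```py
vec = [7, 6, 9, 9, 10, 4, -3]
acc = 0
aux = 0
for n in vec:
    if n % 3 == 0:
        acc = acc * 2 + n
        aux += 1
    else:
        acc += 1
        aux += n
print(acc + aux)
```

144

n=7: not %3==0, acc = 0+1 = 1; aux=7
n=6: %3==0, acc = 1*2+6 = 8; aux=8
n=9: %3==0, acc = 8*2+9 = 25; aux=9
n=9: %3==0, acc = 25*2+9 = 59; aux=10
n=10: not %3==0, acc = 59+1 = 60; aux=20
n=4: not %3==0, acc = 60+1 = 61; aux=24
n=-3: %3==0, acc = 61*2+(-3) = 119; aux=25
acc+aux = 119+25 = 144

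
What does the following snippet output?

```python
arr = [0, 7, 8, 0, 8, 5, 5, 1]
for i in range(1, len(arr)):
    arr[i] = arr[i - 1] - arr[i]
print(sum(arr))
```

-155

i=1: arr[1] = 0-7 = -7 → [0, -7, 8, 0, 8, 5, 5, 1]
i=2: arr[2] = (-7)-8 = -15 → [0, -7, -15, 0, 8, 5, 5, 1]
i=3: arr[3] = (-15)-0 = -15 → [0, -7, -15, -15, 8, 5, 5, 1]
i=4: arr[4] = (-15)-8 = -23 → [0, -7, -15, -15, -23, 5, 5, 1]
i=5: arr[5] = (-23)-5 = -28 → [0, -7, -15, -15, -23, -28, 5, 1]
i=6: arr[6] = (-28)-5 = -33 → [0, -7, -15, -15, -23, -28, -33, 1]
i=7: arr[7] = (-33)-1 = -34 → [0, -7, -15, -15, -23, -28, -33, -34]
sum = -155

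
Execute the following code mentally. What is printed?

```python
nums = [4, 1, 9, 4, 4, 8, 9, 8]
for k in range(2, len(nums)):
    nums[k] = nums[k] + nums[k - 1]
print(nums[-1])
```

43

k=2: nums[2] = 9+1 = 10 → [4, 1, 10, 4, 4, 8, 9, 8]
k=3: nums[3] = 4+10 = 14 → [4, 1, 10, 14, 4, 8, 9, 8]
k=4: nums[4] = 4+14 = 18 → [4, 1, 10, 14, 18, 8, 9, 8]
k=5: nums[5] = 8+18 = 26 → [4, 1, 10, 14, 18, 26, 9, 8]
k=6: nums[6] = 9+26 = 35 → [4, 1, 10, 14, 18, 26, 35, 8]
k=7: nums[7] = 8+35 = 43 → [4, 1, 10, 14, 18, 26, 35, 43]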